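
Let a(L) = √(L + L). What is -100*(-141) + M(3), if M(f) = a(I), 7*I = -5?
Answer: 14100 + I*√70/7 ≈ 14100.0 + 1.1952*I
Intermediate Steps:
I = -5/7 (I = (⅐)*(-5) = -5/7 ≈ -0.71429)
a(L) = √2*√L (a(L) = √(2*L) = √2*√L)
M(f) = I*√70/7 (M(f) = √2*√(-5/7) = √2*(I*√35/7) = I*√70/7)
-100*(-141) + M(3) = -100*(-141) + I*√70/7 = 14100 + I*√70/7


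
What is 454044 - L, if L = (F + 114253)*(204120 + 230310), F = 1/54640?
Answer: -271202780983587/5464 ≈ -4.9634e+10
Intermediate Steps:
F = 1/54640 ≈ 1.8302e-5
L = 271205261880003/5464 (L = (1/54640 + 114253)*(204120 + 230310) = (6242783921/54640)*434430 = 271205261880003/5464 ≈ 4.9635e+10)
454044 - L = 454044 - 1*271205261880003/5464 = 454044 - 271205261880003/5464 = -271202780983587/5464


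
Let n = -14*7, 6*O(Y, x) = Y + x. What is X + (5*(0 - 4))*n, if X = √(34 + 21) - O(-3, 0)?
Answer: 3921/2 + √55 ≈ 1967.9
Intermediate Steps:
O(Y, x) = Y/6 + x/6 (O(Y, x) = (Y + x)/6 = Y/6 + x/6)
n = -98
X = ½ + √55 (X = √(34 + 21) - ((⅙)*(-3) + (⅙)*0) = √55 - (-½ + 0) = √55 - 1*(-½) = √55 + ½ = ½ + √55 ≈ 7.9162)
X + (5*(0 - 4))*n = (½ + √55) + (5*(0 - 4))*(-98) = (½ + √55) + (5*(-4))*(-98) = (½ + √55) - 20*(-98) = (½ + √55) + 1960 = 3921/2 + √55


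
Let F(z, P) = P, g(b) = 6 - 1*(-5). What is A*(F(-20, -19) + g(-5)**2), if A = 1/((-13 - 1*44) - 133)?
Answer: -51/95 ≈ -0.53684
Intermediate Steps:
g(b) = 11 (g(b) = 6 + 5 = 11)
A = -1/190 (A = 1/((-13 - 44) - 133) = 1/(-57 - 133) = 1/(-190) = -1/190 ≈ -0.0052632)
A*(F(-20, -19) + g(-5)**2) = -(-19 + 11**2)/190 = -(-19 + 121)/190 = -1/190*102 = -51/95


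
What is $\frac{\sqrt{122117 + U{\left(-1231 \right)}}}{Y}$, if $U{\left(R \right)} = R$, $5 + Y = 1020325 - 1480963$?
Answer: $- \frac{\sqrt{120886}}{460643} \approx -0.00075479$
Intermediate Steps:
$Y = -460643$ ($Y = -5 + \left(1020325 - 1480963\right) = -5 - 460638 = -460643$)
$\frac{\sqrt{122117 + U{\left(-1231 \right)}}}{Y} = \frac{\sqrt{122117 - 1231}}{-460643} = \sqrt{120886} \left(- \frac{1}{460643}\right) = - \frac{\sqrt{120886}}{460643}$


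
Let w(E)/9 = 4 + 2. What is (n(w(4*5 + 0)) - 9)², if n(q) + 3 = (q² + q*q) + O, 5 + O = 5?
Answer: 33872400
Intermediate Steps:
O = 0 (O = -5 + 5 = 0)
w(E) = 54 (w(E) = 9*(4 + 2) = 9*6 = 54)
n(q) = -3 + 2*q² (n(q) = -3 + ((q² + q*q) + 0) = -3 + ((q² + q²) + 0) = -3 + (2*q² + 0) = -3 + 2*q²)
(n(w(4*5 + 0)) - 9)² = ((-3 + 2*54²) - 9)² = ((-3 + 2*2916) - 9)² = ((-3 + 5832) - 9)² = (5829 - 9)² = 5820² = 33872400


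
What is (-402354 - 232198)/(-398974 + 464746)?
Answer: -158638/16443 ≈ -9.6478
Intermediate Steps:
(-402354 - 232198)/(-398974 + 464746) = -634552/65772 = -634552*1/65772 = -158638/16443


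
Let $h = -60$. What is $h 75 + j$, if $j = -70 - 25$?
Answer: $-4595$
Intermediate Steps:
$j = -95$ ($j = -70 - 25 = -95$)
$h 75 + j = \left(-60\right) 75 - 95 = -4500 - 95 = -4595$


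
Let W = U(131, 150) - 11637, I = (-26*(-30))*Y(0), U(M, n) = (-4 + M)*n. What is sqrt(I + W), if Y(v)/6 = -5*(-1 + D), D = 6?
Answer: I*sqrt(109587) ≈ 331.04*I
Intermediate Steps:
U(M, n) = n*(-4 + M)
Y(v) = -150 (Y(v) = 6*(-5*(-1 + 6)) = 6*(-5*5) = 6*(-25) = -150)
I = -117000 (I = -26*(-30)*(-150) = 780*(-150) = -117000)
W = 7413 (W = 150*(-4 + 131) - 11637 = 150*127 - 11637 = 19050 - 11637 = 7413)
sqrt(I + W) = sqrt(-117000 + 7413) = sqrt(-109587) = I*sqrt(109587)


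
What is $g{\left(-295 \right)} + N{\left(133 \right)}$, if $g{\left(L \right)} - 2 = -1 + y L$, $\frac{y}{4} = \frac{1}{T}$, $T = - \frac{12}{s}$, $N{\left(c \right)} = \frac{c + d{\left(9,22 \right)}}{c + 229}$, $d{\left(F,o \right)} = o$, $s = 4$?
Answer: $\frac{428711}{1086} \approx 394.76$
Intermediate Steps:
$N{\left(c \right)} = \frac{22 + c}{229 + c}$ ($N{\left(c \right)} = \frac{c + 22}{c + 229} = \frac{22 + c}{229 + c}$)
$T = -3$ ($T = - \frac{12}{4} = \left(-12\right) \frac{1}{4} = -3$)
$y = - \frac{4}{3}$ ($y = \frac{4}{-3} = 4 \left(- \frac{1}{3}\right) = - \frac{4}{3} \approx -1.3333$)
$g{\left(L \right)} = 1 - \frac{4 L}{3}$ ($g{\left(L \right)} = 2 - \left(1 + \frac{4 L}{3}\right) = 1 - \frac{4 L}{3}$)
$g{\left(-295 \right)} + N{\left(133 \right)} = \left(1 - - \frac{1180}{3}\right) + \frac{22 + 133}{229 + 133} = \left(1 + \frac{1180}{3}\right) + \frac{1}{362} \cdot 155 = \frac{1183}{3} + \frac{1}{362} \cdot 155 = \frac{1183}{3} + \frac{155}{362} = \frac{428711}{1086}$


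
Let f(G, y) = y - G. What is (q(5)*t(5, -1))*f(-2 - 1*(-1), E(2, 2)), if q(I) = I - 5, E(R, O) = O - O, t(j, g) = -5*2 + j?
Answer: 0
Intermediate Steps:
t(j, g) = -10 + j
E(R, O) = 0
q(I) = -5 + I
(q(5)*t(5, -1))*f(-2 - 1*(-1), E(2, 2)) = ((-5 + 5)*(-10 + 5))*(0 - (-2 - 1*(-1))) = (0*(-5))*(0 - (-2 + 1)) = 0*(0 - 1*(-1)) = 0*(0 + 1) = 0*1 = 0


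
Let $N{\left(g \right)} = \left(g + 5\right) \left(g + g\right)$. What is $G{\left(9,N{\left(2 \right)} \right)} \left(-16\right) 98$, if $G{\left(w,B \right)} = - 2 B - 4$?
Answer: $94080$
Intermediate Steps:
$N{\left(g \right)} = 2 g \left(5 + g\right)$ ($N{\left(g \right)} = \left(5 + g\right) 2 g = 2 g \left(5 + g\right)$)
$G{\left(w,B \right)} = -4 - 2 B$
$G{\left(9,N{\left(2 \right)} \right)} \left(-16\right) 98 = \left(-4 - 2 \cdot 2 \cdot 2 \left(5 + 2\right)\right) \left(-16\right) 98 = \left(-4 - 2 \cdot 2 \cdot 2 \cdot 7\right) \left(-16\right) 98 = \left(-4 - 56\right) \left(-16\right) 98 = \left(-60\right) \left(-16\right) 98 = 960 \cdot 98 = 94080$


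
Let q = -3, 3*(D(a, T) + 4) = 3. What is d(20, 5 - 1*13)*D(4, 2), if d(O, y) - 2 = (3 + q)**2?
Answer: -6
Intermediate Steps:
D(a, T) = -3 (D(a, T) = -4 + (1/3)*3 = -4 + 1 = -3)
d(O, y) = 2 (d(O, y) = 2 + (3 - 3)**2 = 2 + 0**2 = 2 + 0 = 2)
d(20, 5 - 1*13)*D(4, 2) = 2*(-3) = -6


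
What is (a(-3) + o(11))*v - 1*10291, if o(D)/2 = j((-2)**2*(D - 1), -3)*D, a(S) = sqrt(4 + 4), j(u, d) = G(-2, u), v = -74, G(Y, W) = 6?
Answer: -20059 - 148*sqrt(2) ≈ -20268.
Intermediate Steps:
j(u, d) = 6
a(S) = 2*sqrt(2) (a(S) = sqrt(8) = 2*sqrt(2))
o(D) = 12*D (o(D) = 2*(6*D) = 12*D)
(a(-3) + o(11))*v - 1*10291 = (2*sqrt(2) + 12*11)*(-74) - 1*10291 = (2*sqrt(2) + 132)*(-74) - 10291 = (132 + 2*sqrt(2))*(-74) - 10291 = (-9768 - 148*sqrt(2)) - 10291 = -20059 - 148*sqrt(2)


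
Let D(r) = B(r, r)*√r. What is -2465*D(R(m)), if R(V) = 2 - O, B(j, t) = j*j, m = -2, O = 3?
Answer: -2465*I ≈ -2465.0*I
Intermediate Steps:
B(j, t) = j²
R(V) = -1 (R(V) = 2 - 1*3 = 2 - 3 = -1)
D(r) = r^(5/2) (D(r) = r²*√r = r^(5/2))
-2465*D(R(m)) = -2465*I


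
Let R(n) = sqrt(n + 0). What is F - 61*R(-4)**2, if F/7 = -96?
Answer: -428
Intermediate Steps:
F = -672 (F = 7*(-96) = -672)
R(n) = sqrt(n)
F - 61*R(-4)**2 = -672 - 61*(sqrt(-4))**2 = -672 - 61*(2*I)**2 = -672 - 61*(-4) = -672 + 244 = -428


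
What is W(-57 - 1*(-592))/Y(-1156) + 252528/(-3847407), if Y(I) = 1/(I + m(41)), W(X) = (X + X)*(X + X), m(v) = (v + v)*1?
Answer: -1576952866283576/1282469 ≈ -1.2296e+9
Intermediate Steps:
m(v) = 2*v (m(v) = (2*v)*1 = 2*v)
W(X) = 4*X² (W(X) = (2*X)*(2*X) = 4*X²)
Y(I) = 1/(82 + I) (Y(I) = 1/(I + 2*41) = 1/(I + 82) = 1/(82 + I))
W(-57 - 1*(-592))/Y(-1156) + 252528/(-3847407) = (4*(-57 - 1*(-592))²)/(1/(82 - 1156)) + 252528/(-3847407) = (4*(-57 + 592)²)/(1/(-1074)) + 252528*(-1/3847407) = (4*535²)/(-1/1074) - 84176/1282469 = (4*286225)*(-1074) - 84176/1282469 = 1144900*(-1074) - 84176/1282469 = -1229622600 - 84176/1282469 = -1576952866283576/1282469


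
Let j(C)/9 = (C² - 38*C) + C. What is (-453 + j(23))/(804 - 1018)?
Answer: 3351/214 ≈ 15.659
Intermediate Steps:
j(C) = -333*C + 9*C² (j(C) = 9*((C² - 38*C) + C) = 9*(C² - 37*C) = -333*C + 9*C²)
(-453 + j(23))/(804 - 1018) = (-453 + 9*23*(-37 + 23))/(804 - 1018) = (-453 + 9*23*(-14))/(-214) = -(-453 - 2898)/214 = -1/214*(-3351) = 3351/214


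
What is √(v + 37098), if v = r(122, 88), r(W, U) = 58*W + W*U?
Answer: 17*√190 ≈ 234.33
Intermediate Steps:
r(W, U) = 58*W + U*W
v = 17812 (v = 122*(58 + 88) = 122*146 = 17812)
√(v + 37098) = √(17812 + 37098) = √54910 = 17*√190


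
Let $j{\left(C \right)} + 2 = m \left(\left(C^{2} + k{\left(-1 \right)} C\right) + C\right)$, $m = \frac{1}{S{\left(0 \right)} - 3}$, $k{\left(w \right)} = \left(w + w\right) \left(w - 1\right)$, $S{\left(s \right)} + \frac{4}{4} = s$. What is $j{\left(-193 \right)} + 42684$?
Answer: $33611$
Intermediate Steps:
$S{\left(s \right)} = -1 + s$
$k{\left(w \right)} = 2 w \left(-1 + w\right)$
$m = - \frac{1}{4}$ ($m = \frac{1}{\left(-1 + 0\right) - 3} = \frac{1}{-1 - 3} = \frac{1}{-4} = - \frac{1}{4} \approx -0.25$)
$j{\left(C \right)} = -2 - \frac{5 C}{4} - \frac{C^{2}}{4}$ ($j{\left(C \right)} = -2 - \frac{\left(C^{2} + 2 \left(-1\right) \left(-1 - 1\right) C\right) + C}{4} = -2 - \frac{\left(C^{2} + 2 \left(-1\right) \left(-2\right) C\right) + C}{4} = -2 - \frac{\left(C^{2} + 4 C\right) + C}{4} = -2 - \frac{C^{2} + 5 C}{4} = -2 - \left(\frac{C^{2}}{4} + \frac{5 C}{4}\right) = -2 - \frac{5 C}{4} - \frac{C^{2}}{4}$)
$j{\left(-193 \right)} + 42684 = \left(-2 - - \frac{965}{4} - \frac{\left(-193\right)^{2}}{4}\right) + 42684 = \left(-2 + \frac{965}{4} - \frac{37249}{4}\right) + 42684 = -9073 + 42684 = 33611$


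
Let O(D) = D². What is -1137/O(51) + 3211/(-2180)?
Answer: -3610157/1890060 ≈ -1.9101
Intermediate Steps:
-1137/O(51) + 3211/(-2180) = -1137/(51²) + 3211/(-2180) = -1137/2601 + 3211*(-1/2180) = -1137*1/2601 - 3211/2180 = -379/867 - 3211/2180 = -3610157/1890060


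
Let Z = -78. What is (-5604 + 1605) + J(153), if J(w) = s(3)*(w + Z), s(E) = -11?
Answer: -4824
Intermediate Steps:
J(w) = 858 - 11*w (J(w) = -11*(w - 78) = -11*(-78 + w) = 858 - 11*w)
(-5604 + 1605) + J(153) = (-5604 + 1605) + (858 - 11*153) = -3999 + (858 - 1683) = -3999 - 825 = -4824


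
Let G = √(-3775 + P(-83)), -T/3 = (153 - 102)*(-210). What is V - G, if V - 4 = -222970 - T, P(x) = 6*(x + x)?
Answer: -255096 - I*√4771 ≈ -2.551e+5 - 69.072*I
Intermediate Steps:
T = 32130 (T = -3*(153 - 102)*(-210) = -153*(-210) = -3*(-10710) = 32130)
P(x) = 12*x (P(x) = 6*(2*x) = 12*x)
G = I*√4771 (G = √(-3775 + 12*(-83)) = √(-3775 - 996) = √(-4771) = I*√4771 ≈ 69.072*I)
V = -255096 (V = 4 + (-222970 - 1*32130) = 4 + (-222970 - 32130) = 4 - 255100 = -255096)
V - G = -255096 - I*√4771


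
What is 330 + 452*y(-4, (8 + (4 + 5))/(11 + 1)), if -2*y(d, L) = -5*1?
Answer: 1460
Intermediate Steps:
y(d, L) = 5/2 (y(d, L) = -(-5)/2 = -½*(-5) = 5/2)
330 + 452*y(-4, (8 + (4 + 5))/(11 + 1)) = 330 + 452*(5/2) = 330 + 1130 = 1460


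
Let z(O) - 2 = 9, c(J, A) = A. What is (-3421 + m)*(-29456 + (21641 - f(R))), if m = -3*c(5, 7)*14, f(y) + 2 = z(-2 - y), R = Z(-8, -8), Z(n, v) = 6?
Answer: 29066160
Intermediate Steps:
z(O) = 11 (z(O) = 2 + 9 = 11)
R = 6
f(y) = 9 (f(y) = -2 + 11 = 9)
m = -294 (m = -3*7*14 = -21*14 = -294)
(-3421 + m)*(-29456 + (21641 - f(R))) = (-3421 - 294)*(-29456 + (21641 - 1*9)) = -3715*(-29456 + (21641 - 9)) = -3715*(-29456 + 21632) = -3715*(-7824) = 29066160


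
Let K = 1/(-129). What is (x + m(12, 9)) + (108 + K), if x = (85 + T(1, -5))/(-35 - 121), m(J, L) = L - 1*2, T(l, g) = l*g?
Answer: 63994/559 ≈ 114.48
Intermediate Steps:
K = -1/129 ≈ -0.0077519
T(l, g) = g*l
m(J, L) = -2 + L (m(J, L) = L - 2 = -2 + L)
x = -20/39 (x = (85 - 5*1)/(-35 - 121) = (85 - 5)/(-156) = 80*(-1/156) = -20/39 ≈ -0.51282)
(x + m(12, 9)) + (108 + K) = (-20/39 + (-2 + 9)) + (108 - 1/129) = (-20/39 + 7) + 13931/129 = 253/39 + 13931/129 = 63994/559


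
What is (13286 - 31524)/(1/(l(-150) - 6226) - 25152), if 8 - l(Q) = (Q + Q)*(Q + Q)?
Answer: 1754823884/2420075137 ≈ 0.72511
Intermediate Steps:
l(Q) = 8 - 4*Q² (l(Q) = 8 - (Q + Q)*(Q + Q) = 8 - 2*Q*2*Q = 8 - 4*Q²)
(13286 - 31524)/(1/(l(-150) - 6226) - 25152) = (13286 - 31524)/(1/((8 - 4*(-150)²) - 6226) - 25152) = -18238/(1/((8 - 4*22500) - 6226) - 25152) = -18238/(1/((8 - 90000) - 6226) - 25152) = -18238/(1/(-89992 - 6226) - 25152) = -18238/(1/(-96218) - 25152) = -18238/(-1/96218 - 25152) = -18238/(-2420075137/96218) = -18238*(-96218/2420075137) = 1754823884/2420075137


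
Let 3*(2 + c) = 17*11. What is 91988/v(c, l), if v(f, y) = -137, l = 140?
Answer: -91988/137 ≈ -671.45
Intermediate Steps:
c = 181/3 (c = -2 + (17*11)/3 = -2 + (1/3)*187 = -2 + 187/3 = 181/3 ≈ 60.333)
91988/v(c, l) = 91988/(-137) = 91988*(-1/137) = -91988/137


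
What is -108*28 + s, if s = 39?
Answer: -2985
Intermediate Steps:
-108*28 + s = -108*28 + 39 = -3024 + 39 = -2985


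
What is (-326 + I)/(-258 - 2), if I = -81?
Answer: 407/260 ≈ 1.5654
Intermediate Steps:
(-326 + I)/(-258 - 2) = (-326 - 81)/(-258 - 2) = -407/(-260) = -407*(-1/260) = 407/260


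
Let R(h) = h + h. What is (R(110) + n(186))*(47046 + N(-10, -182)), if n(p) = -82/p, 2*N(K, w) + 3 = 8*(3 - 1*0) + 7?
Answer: 960918140/93 ≈ 1.0332e+7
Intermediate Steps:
N(K, w) = 14 (N(K, w) = -3/2 + (8*(3 - 1*0) + 7)/2 = -3/2 + (8*(3 + 0) + 7)/2 = -3/2 + (8*3 + 7)/2 = -3/2 + (24 + 7)/2 = -3/2 + (½)*31 = -3/2 + 31/2 = 14)
R(h) = 2*h
(R(110) + n(186))*(47046 + N(-10, -182)) = (2*110 - 82/186)*(47046 + 14) = (220 - 82*1/186)*47060 = (220 - 41/93)*47060 = (20419/93)*47060 = 960918140/93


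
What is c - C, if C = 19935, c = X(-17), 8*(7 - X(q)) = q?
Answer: -159407/8 ≈ -19926.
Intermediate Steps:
X(q) = 7 - q/8
c = 73/8 (c = 7 - ⅛*(-17) = 7 + 17/8 = 73/8 ≈ 9.1250)
c - C = 73/8 - 1*19935 = 73/8 - 19935 = -159407/8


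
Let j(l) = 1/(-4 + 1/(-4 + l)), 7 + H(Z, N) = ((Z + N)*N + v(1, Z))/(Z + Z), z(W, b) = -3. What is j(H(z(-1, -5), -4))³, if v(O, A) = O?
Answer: -857375/57512456 ≈ -0.014908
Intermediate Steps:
H(Z, N) = -7 + (1 + N*(N + Z))/(2*Z) (H(Z, N) = -7 + ((Z + N)*N + 1)/(Z + Z) = -7 + ((N + Z)*N + 1)/((2*Z)) = -7 + (N*(N + Z) + 1)*(1/(2*Z)) = -7 + (1 + N*(N + Z))*(1/(2*Z)) = -7 + (1 + N*(N + Z))/(2*Z))
j(H(z(-1, -5), -4))³ = ((4 - (1 + (-4)² - 3*(-14 - 4))/(2*(-3)))/(-17 + 4*((½)*(1 + (-4)² - 3*(-14 - 4))/(-3))))³ = ((4 - (-1)*(1 + 16 - 3*(-18))/(2*3))/(-17 + 4*((½)*(-⅓)*(1 + 16 - 3*(-18)))))³ = ((4 - (-1)*(1 + 16 + 54)/(2*3))/(-17 + 4*((½)*(-⅓)*(1 + 16 + 54))))³ = ((4 - (-1)*71/(2*3))/(-17 + 4*((½)*(-⅓)*71)))³ = ((4 - 1*(-71/6))/(-17 + 4*(-71/6)))³ = ((4 + 71/6)/(-17 - 142/3))³ = ((95/6)/(-193/3))³ = (-3/193*95/6)³ = (-95/386)³ = -857375/57512456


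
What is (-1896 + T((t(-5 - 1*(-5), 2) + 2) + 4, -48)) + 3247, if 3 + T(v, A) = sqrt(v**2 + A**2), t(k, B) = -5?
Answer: 1348 + sqrt(2305) ≈ 1396.0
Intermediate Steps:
T(v, A) = -3 + sqrt(A**2 + v**2) (T(v, A) = -3 + sqrt(v**2 + A**2) = -3 + sqrt(A**2 + v**2))
(-1896 + T((t(-5 - 1*(-5), 2) + 2) + 4, -48)) + 3247 = (-1896 + (-3 + sqrt((-48)**2 + ((-5 + 2) + 4)**2))) + 3247 = (-1896 + (-3 + sqrt(2304 + (-3 + 4)**2))) + 3247 = (-1896 + (-3 + sqrt(2304 + 1**2))) + 3247 = (-1896 + (-3 + sqrt(2304 + 1))) + 3247 = (-1896 + (-3 + sqrt(2305))) + 3247 = (-1899 + sqrt(2305)) + 3247 = 1348 + sqrt(2305)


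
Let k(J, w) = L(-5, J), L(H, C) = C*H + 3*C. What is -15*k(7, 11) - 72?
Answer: 138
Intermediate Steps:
L(H, C) = 3*C + C*H
k(J, w) = -2*J (k(J, w) = J*(3 - 5) = J*(-2) = -2*J)
-15*k(7, 11) - 72 = -(-30)*7 - 72 = -15*(-14) - 72 = 210 - 72 = 138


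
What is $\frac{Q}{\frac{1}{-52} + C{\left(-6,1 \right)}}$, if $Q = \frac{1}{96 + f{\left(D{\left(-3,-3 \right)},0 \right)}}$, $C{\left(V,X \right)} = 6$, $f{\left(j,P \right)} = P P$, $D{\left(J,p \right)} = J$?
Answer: $\frac{13}{7464} \approx 0.0017417$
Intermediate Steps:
$f{\left(j,P \right)} = P^{2}$
$Q = \frac{1}{96}$ ($Q = \frac{1}{96 + 0^{2}} = \frac{1}{96 + 0} = \frac{1}{96} \approx 0.010417$)
$\frac{Q}{\frac{1}{-52} + C{\left(-6,1 \right)}} = \frac{1}{96 \left(\frac{1}{-52} + 6\right)} = \frac{1}{96 \left(- \frac{1}{52} + 6\right)} = \frac{1}{96 \cdot \frac{311}{52}} = \frac{1}{96} \cdot \frac{52}{311} = \frac{13}{7464}$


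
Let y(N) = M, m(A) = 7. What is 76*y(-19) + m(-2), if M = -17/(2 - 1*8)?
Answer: 667/3 ≈ 222.33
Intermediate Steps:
M = 17/6 (M = -17/(2 - 8) = -17/(-6) = -17*(-1/6) = 17/6 ≈ 2.8333)
y(N) = 17/6
76*y(-19) + m(-2) = 76*(17/6) + 7 = 646/3 + 7 = 667/3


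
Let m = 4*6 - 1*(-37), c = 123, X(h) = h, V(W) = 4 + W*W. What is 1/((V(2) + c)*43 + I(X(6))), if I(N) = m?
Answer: 1/5694 ≈ 0.00017562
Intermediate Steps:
V(W) = 4 + W**2
m = 61 (m = 24 + 37 = 61)
I(N) = 61
1/((V(2) + c)*43 + I(X(6))) = 1/(((4 + 2**2) + 123)*43 + 61) = 1/(((4 + 4) + 123)*43 + 61) = 1/((8 + 123)*43 + 61) = 1/(131*43 + 61) = 1/(5633 + 61) = 1/5694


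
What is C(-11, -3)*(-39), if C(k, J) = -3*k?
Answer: -1287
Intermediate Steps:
C(-11, -3)*(-39) = -3*(-11)*(-39) = 33*(-39) = -1287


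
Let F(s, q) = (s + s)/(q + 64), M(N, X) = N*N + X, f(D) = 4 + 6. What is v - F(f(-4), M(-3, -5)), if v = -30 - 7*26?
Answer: -3609/17 ≈ -212.29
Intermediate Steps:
f(D) = 10
M(N, X) = X + N² (M(N, X) = N² + X = X + N²)
F(s, q) = 2*s/(64 + q) (F(s, q) = (2*s)/(64 + q) = 2*s/(64 + q))
v = -212 (v = -30 - 182 = -212)
v - F(f(-4), M(-3, -5)) = -212 - 2*10/(64 + (-5 + (-3)²)) = -212 - 2*10/(64 + (-5 + 9)) = -212 - 2*10/(64 + 4) = -212 - 2*10/68 = -212 - 1*5/17 = -212 - 5/17 = -3609/17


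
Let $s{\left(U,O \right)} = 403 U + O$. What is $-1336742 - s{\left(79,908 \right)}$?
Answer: $-1369487$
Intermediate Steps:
$s{\left(U,O \right)} = O + 403 U$
$-1336742 - s{\left(79,908 \right)} = -1336742 - \left(908 + 403 \cdot 79\right) = -1336742 - \left(908 + 31837\right) = -1336742 - 32745 = -1369487$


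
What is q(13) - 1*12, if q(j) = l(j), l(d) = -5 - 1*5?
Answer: -22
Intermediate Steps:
l(d) = -10 (l(d) = -5 - 5 = -10)
q(j) = -10
q(13) - 1*12 = -10 - 1*12 = -10 - 12 = -22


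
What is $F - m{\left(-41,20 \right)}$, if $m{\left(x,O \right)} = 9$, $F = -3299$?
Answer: $-3308$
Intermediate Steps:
$F - m{\left(-41,20 \right)} = -3299 - 9 = -3308$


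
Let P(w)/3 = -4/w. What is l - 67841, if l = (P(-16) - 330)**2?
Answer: 649033/16 ≈ 40565.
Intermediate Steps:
P(w) = -12/w (P(w) = 3*(-4/w) = -12/w)
l = 1734489/16 (l = (-12/(-16) - 330)**2 = (-12*(-1/16) - 330)**2 = (3/4 - 330)**2 = (-1317/4)**2 = 1734489/16 ≈ 1.0841e+5)
l - 67841 = 1734489/16 - 67841 = 649033/16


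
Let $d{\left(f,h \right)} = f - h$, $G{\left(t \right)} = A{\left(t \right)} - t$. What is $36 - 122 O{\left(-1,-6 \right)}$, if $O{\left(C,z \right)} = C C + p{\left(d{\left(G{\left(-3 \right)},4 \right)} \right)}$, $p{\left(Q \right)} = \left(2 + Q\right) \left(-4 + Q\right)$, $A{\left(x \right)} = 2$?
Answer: $1012$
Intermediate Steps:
$G{\left(t \right)} = 2 - t$
$p{\left(Q \right)} = \left(-4 + Q\right) \left(2 + Q\right)$
$O{\left(C,z \right)} = -9 + C^{2}$ ($O{\left(C,z \right)} = C C - \left(8 - \left(\left(2 - -3\right) - 4\right)^{2} + 2 \left(\left(2 - -3\right) - 4\right)\right) = C^{2} - \left(8 - \left(\left(2 + 3\right) - 4\right)^{2} + 2 \left(\left(2 + 3\right) - 4\right)\right) = C^{2} - \left(8 - \left(5 - 4\right)^{2} + 2 \left(5 - 4\right)\right) = C^{2} - \left(10 - 1\right) = C^{2} - 9 = -9 + C^{2}$)
$36 - 122 O{\left(-1,-6 \right)} = 36 - 122 \left(-9 + \left(-1\right)^{2}\right) = 36 - 122 \left(-9 + 1\right) = 36 - -976 = 36 + 976 = 1012$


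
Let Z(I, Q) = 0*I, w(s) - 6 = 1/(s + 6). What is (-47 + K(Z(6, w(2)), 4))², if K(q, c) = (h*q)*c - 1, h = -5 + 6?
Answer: 2304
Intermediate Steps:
h = 1
w(s) = 6 + 1/(6 + s) (w(s) = 6 + 1/(s + 6) = 6 + 1/(6 + s))
Z(I, Q) = 0
K(q, c) = -1 + c*q (K(q, c) = (1*q)*c - 1 = q*c - 1 = c*q - 1 = -1 + c*q)
(-47 + K(Z(6, w(2)), 4))² = (-47 + (-1 + 4*0))² = (-47 + (-1 + 0))² = (-47 - 1)² = (-48)² = 2304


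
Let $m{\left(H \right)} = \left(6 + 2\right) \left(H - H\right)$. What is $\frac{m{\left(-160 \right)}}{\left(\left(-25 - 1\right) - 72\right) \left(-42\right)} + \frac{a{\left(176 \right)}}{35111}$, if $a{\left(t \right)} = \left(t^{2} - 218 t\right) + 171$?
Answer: $- \frac{7221}{35111} \approx -0.20566$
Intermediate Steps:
$a{\left(t \right)} = 171 + t^{2} - 218 t$
$m{\left(H \right)} = 0$ ($m{\left(H \right)} = 8 \cdot 0 = 0$)
$\frac{m{\left(-160 \right)}}{\left(\left(-25 - 1\right) - 72\right) \left(-42\right)} + \frac{a{\left(176 \right)}}{35111} = \frac{0}{\left(\left(-25 - 1\right) - 72\right) \left(-42\right)} + \frac{171 + 176^{2} - 38368}{35111} = \frac{0}{\left(\left(-25 - 1\right) - 72\right) \left(-42\right)} + \left(171 + 30976 - 38368\right) \frac{1}{35111} = \frac{0}{\left(-26 - 72\right) \left(-42\right)} - \frac{7221}{35111} = \frac{0}{\left(-98\right) \left(-42\right)} - \frac{7221}{35111} = \frac{0}{4116} - \frac{7221}{35111} = 0 \cdot \frac{1}{4116} - \frac{7221}{35111} = 0 - \frac{7221}{35111} = - \frac{7221}{35111}$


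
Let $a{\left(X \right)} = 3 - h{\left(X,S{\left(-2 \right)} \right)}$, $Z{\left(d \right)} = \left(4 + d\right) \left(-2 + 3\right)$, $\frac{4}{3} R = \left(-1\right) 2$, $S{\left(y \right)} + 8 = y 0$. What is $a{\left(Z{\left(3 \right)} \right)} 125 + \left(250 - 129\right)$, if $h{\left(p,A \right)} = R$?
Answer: $\frac{1367}{2} \approx 683.5$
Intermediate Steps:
$S{\left(y \right)} = -8$ ($S{\left(y \right)} = -8 + y 0 = -8 + 0 = -8$)
$R = - \frac{3}{2}$ ($R = \frac{3 \left(\left(-1\right) 2\right)}{4} = \frac{3}{4} \left(-2\right) = - \frac{3}{2} \approx -1.5$)
$h{\left(p,A \right)} = - \frac{3}{2}$
$Z{\left(d \right)} = 4 + d$ ($Z{\left(d \right)} = \left(4 + d\right) 1 = 4 + d$)
$a{\left(X \right)} = \frac{9}{2}$ ($a{\left(X \right)} = 3 - - \frac{3}{2} = 3 + \frac{3}{2} = \frac{9}{2}$)
$a{\left(Z{\left(3 \right)} \right)} 125 + \left(250 - 129\right) = \frac{9}{2} \cdot 125 + \left(250 - 129\right) = \frac{1125}{2} + 121 = \frac{1367}{2}$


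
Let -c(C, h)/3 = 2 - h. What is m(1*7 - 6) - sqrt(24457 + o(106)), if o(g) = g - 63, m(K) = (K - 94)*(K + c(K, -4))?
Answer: 1581 - 70*sqrt(5) ≈ 1424.5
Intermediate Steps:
c(C, h) = -6 + 3*h (c(C, h) = -3*(2 - h) = -6 + 3*h)
m(K) = (-94 + K)*(-18 + K) (m(K) = (K - 94)*(K + (-6 + 3*(-4))) = (-94 + K)*(K + (-6 - 12)) = (-94 + K)*(K - 18) = (-94 + K)*(-18 + K))
o(g) = -63 + g
m(1*7 - 6) - sqrt(24457 + o(106)) = (1692 + (1*7 - 6)**2 - 112*(1*7 - 6)) - sqrt(24457 + (-63 + 106)) = (1692 + (7 - 6)**2 - 112*(7 - 6)) - sqrt(24457 + 43) = (1692 + 1**2 - 112*1) - sqrt(24500) = (1692 + 1 - 112) - 70*sqrt(5) = 1581 - 70*sqrt(5)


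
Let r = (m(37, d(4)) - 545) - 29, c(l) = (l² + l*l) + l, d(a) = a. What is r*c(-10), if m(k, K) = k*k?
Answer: 151050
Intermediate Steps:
m(k, K) = k²
c(l) = l + 2*l² (c(l) = (l² + l²) + l = 2*l² + l = l + 2*l²)
r = 795 (r = (37² - 545) - 29 = (1369 - 545) - 29 = 824 - 29 = 795)
r*c(-10) = 795*(-10*(1 + 2*(-10))) = 795*(-10*(1 - 20)) = 795*(-10*(-19)) = 795*190 = 151050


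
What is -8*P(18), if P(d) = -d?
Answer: 144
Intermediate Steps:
-8*P(18) = -(-8)*18 = -8*(-18) = 144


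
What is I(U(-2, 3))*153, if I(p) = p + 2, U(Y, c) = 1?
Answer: 459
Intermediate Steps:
I(p) = 2 + p
I(U(-2, 3))*153 = (2 + 1)*153 = 3*153 = 459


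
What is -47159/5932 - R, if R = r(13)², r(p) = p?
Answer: -1049667/5932 ≈ -176.95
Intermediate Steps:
R = 169 (R = 13² = 169)
-47159/5932 - R = -47159/5932 - 1*169 = -47159*1/5932 - 169 = -47159/5932 - 169 = -1049667/5932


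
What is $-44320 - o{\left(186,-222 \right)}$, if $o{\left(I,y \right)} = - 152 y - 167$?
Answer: $-77897$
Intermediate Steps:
$o{\left(I,y \right)} = -167 - 152 y$
$-44320 - o{\left(186,-222 \right)} = -44320 - \left(-167 - -33744\right) = -44320 - \left(-167 + 33744\right) = -44320 - 33577 = -77897$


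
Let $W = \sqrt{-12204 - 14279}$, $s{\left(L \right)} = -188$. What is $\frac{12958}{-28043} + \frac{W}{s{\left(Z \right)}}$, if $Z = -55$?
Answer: $- \frac{12958}{28043} - \frac{i \sqrt{26483}}{188} \approx -0.46208 - 0.86562 i$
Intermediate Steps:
$W = i \sqrt{26483}$ ($W = \sqrt{-26483} = i \sqrt{26483} \approx 162.74 i$)
$\frac{12958}{-28043} + \frac{W}{s{\left(Z \right)}} = \frac{12958}{-28043} + \frac{i \sqrt{26483}}{-188} = 12958 \left(- \frac{1}{28043}\right) + i \sqrt{26483} \left(- \frac{1}{188}\right) = - \frac{12958}{28043} - \frac{i \sqrt{26483}}{188}$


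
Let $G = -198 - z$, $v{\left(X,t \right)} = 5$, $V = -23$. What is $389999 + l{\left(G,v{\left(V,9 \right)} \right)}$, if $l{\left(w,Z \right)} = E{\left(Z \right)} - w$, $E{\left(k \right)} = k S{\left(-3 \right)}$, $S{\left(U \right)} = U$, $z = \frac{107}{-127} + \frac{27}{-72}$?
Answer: $\frac{396423675}{1016} \approx 3.9018 \cdot 10^{5}$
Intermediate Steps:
$z = - \frac{1237}{1016}$ ($z = 107 \left(- \frac{1}{127}\right) + 27 \left(- \frac{1}{72}\right) = - \frac{107}{127} - \frac{3}{8} = - \frac{1237}{1016} \approx -1.2175$)
$E{\left(k \right)} = - 3 k$ ($E{\left(k \right)} = k \left(-3\right) = - 3 k$)
$G = - \frac{199931}{1016}$ ($G = -198 - - \frac{1237}{1016} = -198 + \frac{1237}{1016} = - \frac{199931}{1016} \approx -196.78$)
$l{\left(w,Z \right)} = - w - 3 Z$ ($l{\left(w,Z \right)} = - 3 Z - w = - w - 3 Z$)
$389999 + l{\left(G,v{\left(V,9 \right)} \right)} = 389999 - - \frac{184691}{1016} = 389999 + \left(\frac{199931}{1016} - 15\right) = 389999 + \frac{184691}{1016} = \frac{396423675}{1016}$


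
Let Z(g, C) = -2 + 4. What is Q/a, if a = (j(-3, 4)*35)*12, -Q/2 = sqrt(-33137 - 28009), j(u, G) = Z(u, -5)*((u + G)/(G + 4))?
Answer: -2*I*sqrt(6794)/35 ≈ -4.71*I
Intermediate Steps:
Z(g, C) = 2
j(u, G) = 2*(G + u)/(4 + G) (j(u, G) = 2*((u + G)/(G + 4)) = 2*((G + u)/(4 + G)) = 2*(G + u)/(4 + G))
Q = -6*I*sqrt(6794) (Q = -2*sqrt(-33137 - 28009) = -6*I*sqrt(6794) ≈ -494.55*I)
a = 105 (a = ((2*(4 - 3)/(4 + 4))*35)*12 = ((2*1/8)*35)*12 = ((2*(1/8)*1)*35)*12 = ((1/4)*35)*12 = (35/4)*12 = 105)
Q/a = -6*I*sqrt(6794)/105 = -6*I*sqrt(6794)*(1/105) = -2*I*sqrt(6794)/35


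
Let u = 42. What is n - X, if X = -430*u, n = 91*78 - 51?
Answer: 25107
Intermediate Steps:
n = 7047 (n = 7098 - 51 = 7047)
X = -18060 (X = -430*42 = -18060)
n - X = 7047 - 1*(-18060) = 7047 + 18060 = 25107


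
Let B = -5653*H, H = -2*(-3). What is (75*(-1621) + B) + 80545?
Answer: -74948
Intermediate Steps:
H = 6
B = -33918 (B = -5653*6 = -33918)
(75*(-1621) + B) + 80545 = (75*(-1621) - 33918) + 80545 = (-121575 - 33918) + 80545 = -155493 + 80545 = -74948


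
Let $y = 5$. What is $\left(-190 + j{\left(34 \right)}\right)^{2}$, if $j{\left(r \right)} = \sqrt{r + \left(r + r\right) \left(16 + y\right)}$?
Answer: $\left(190 - \sqrt{1462}\right)^{2} \approx 23032.0$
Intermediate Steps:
$j{\left(r \right)} = \sqrt{43} \sqrt{r}$ ($j{\left(r \right)} = \sqrt{r + \left(r + r\right) \left(16 + 5\right)} = \sqrt{r + 2 r 21} = \sqrt{r + 42 r} = \sqrt{43 r} = \sqrt{43} \sqrt{r}$)
$\left(-190 + j{\left(34 \right)}\right)^{2} = \left(-190 + \sqrt{43} \sqrt{34}\right)^{2} = \left(-190 + \sqrt{1462}\right)^{2}$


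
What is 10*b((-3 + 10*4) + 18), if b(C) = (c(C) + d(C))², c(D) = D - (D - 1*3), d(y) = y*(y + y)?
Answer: 366388090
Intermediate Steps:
d(y) = 2*y² (d(y) = y*(2*y) = 2*y²)
c(D) = 3 (c(D) = D - (D - 3) = D - (-3 + D) = D + (3 - D) = 3)
b(C) = (3 + 2*C²)²
10*b((-3 + 10*4) + 18) = 10*(3 + 2*((-3 + 10*4) + 18)²)² = 10*(3 + 2*((-3 + 40) + 18)²)² = 10*(3 + 2*(37 + 18)²)² = 10*(3 + 2*55²)² = 10*(3 + 2*3025)² = 10*(3 + 6050)² = 10*6053² = 10*36638809 = 366388090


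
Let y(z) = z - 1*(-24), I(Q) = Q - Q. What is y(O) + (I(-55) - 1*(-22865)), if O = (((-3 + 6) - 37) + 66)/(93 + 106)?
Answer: 4554943/199 ≈ 22889.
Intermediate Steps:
I(Q) = 0
O = 32/199 (O = ((3 - 37) + 66)/199 = (-34 + 66)*(1/199) = 32*(1/199) = 32/199 ≈ 0.16080)
y(z) = 24 + z (y(z) = z + 24 = 24 + z)
y(O) + (I(-55) - 1*(-22865)) = (24 + 32/199) + (0 - 1*(-22865)) = 4808/199 + (0 + 22865) = 4808/199 + 22865 = 4554943/199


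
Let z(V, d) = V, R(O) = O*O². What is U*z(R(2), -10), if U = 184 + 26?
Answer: 1680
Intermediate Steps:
R(O) = O³
U = 210
U*z(R(2), -10) = 210*2³ = 210*8 = 1680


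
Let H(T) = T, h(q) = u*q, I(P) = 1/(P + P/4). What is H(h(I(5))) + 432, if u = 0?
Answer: 432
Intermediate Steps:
I(P) = 4/(5*P) (I(P) = 1/(P + P*(1/4)) = 1/(P + P/4) = 1/(5*P/4) = 4/(5*P))
h(q) = 0 (h(q) = 0*q = 0)
H(h(I(5))) + 432 = 0 + 432 = 432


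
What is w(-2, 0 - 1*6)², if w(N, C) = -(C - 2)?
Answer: 64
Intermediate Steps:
w(N, C) = 2 - C (w(N, C) = -(-2 + C) = 2 - C)
w(-2, 0 - 1*6)² = (2 - (0 - 1*6))² = (2 - (0 - 6))² = (2 - 1*(-6))² = (2 + 6)² = 8² = 64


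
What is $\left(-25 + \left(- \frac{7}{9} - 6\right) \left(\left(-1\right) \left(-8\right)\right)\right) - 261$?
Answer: $- \frac{3062}{9} \approx -340.22$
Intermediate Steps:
$\left(-25 + \left(- \frac{7}{9} - 6\right) \left(\left(-1\right) \left(-8\right)\right)\right) - 261 = \left(-25 + \left(\left(-7\right) \frac{1}{9} - 6\right) 8\right) - 261 = \left(-25 + \left(- \frac{7}{9} - 6\right) 8\right) - 261 = \left(-25 - \frac{488}{9}\right) - 261 = - \frac{713}{9} - 261 = - \frac{3062}{9}$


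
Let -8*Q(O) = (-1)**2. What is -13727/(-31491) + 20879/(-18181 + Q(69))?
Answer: -362602921/508926051 ≈ -0.71249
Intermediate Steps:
Q(O) = -1/8 (Q(O) = -1/8*(-1)**2 = -1/8*1 = -1/8)
-13727/(-31491) + 20879/(-18181 + Q(69)) = -13727/(-31491) + 20879/(-18181 - 1/8) = -13727*(-1/31491) + 20879/(-145449/8) = 13727/31491 + 20879*(-8/145449) = 13727/31491 - 167032/145449 = -362602921/508926051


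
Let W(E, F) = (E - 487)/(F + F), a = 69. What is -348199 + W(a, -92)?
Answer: -32034099/92 ≈ -3.4820e+5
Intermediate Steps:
W(E, F) = (-487 + E)/(2*F) (W(E, F) = (-487 + E)/((2*F)) = (-487 + E)*(1/(2*F)) = (-487 + E)/(2*F))
-348199 + W(a, -92) = -348199 + (1/2)*(-487 + 69)/(-92) = -348199 + (1/2)*(-1/92)*(-418) = -348199 + 209/92 = -32034099/92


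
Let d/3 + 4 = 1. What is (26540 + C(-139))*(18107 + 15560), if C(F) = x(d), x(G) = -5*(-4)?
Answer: 894195520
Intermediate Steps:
d = -9 (d = -12 + 3*1 = -12 + 3 = -9)
x(G) = 20
C(F) = 20
(26540 + C(-139))*(18107 + 15560) = (26540 + 20)*(18107 + 15560) = 26560*33667 = 894195520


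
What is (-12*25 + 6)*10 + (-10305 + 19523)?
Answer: 6278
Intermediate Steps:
(-12*25 + 6)*10 + (-10305 + 19523) = (-300 + 6)*10 + 9218 = -294*10 + 9218 = -2940 + 9218 = 6278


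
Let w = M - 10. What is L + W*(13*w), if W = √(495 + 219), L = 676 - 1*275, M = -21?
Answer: 401 - 403*√714 ≈ -10367.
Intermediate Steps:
w = -31 (w = -21 - 10 = -31)
L = 401 (L = 676 - 275 = 401)
W = √714 ≈ 26.721
L + W*(13*w) = 401 + √714*(13*(-31)) = 401 + √714*(-403) = 401 - 403*√714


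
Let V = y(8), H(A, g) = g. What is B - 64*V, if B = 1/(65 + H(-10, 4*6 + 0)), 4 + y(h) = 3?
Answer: 5697/89 ≈ 64.011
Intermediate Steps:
y(h) = -1 (y(h) = -4 + 3 = -1)
V = -1
B = 1/89 (B = 1/(65 + (4*6 + 0)) = 1/(65 + (24 + 0)) = 1/(65 + 24) = 1/89 ≈ 0.011236)
B - 64*V = 1/89 - 64*(-1) = 1/89 + 64 = 5697/89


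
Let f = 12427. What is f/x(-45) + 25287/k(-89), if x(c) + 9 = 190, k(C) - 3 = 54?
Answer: 1761762/3439 ≈ 512.29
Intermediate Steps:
k(C) = 57 (k(C) = 3 + 54 = 57)
x(c) = 181 (x(c) = -9 + 190 = 181)
f/x(-45) + 25287/k(-89) = 12427/181 + 25287/57 = 12427*(1/181) + 25287*(1/57) = 12427/181 + 8429/19 = 1761762/3439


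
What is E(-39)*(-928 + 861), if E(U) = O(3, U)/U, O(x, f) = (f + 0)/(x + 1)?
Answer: -67/4 ≈ -16.750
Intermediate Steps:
O(x, f) = f/(1 + x)
E(U) = ¼ (E(U) = (U/(1 + 3))/U = (U/4)/U = ¼)
E(-39)*(-928 + 861) = (-928 + 861)/4 = (¼)*(-67) = -67/4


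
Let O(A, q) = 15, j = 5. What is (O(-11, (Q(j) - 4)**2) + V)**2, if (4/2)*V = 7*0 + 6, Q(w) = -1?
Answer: 324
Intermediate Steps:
V = 3 (V = (7*0 + 6)/2 = (0 + 6)/2 = (1/2)*6 = 3)
(O(-11, (Q(j) - 4)**2) + V)**2 = (15 + 3)**2 = 18**2 = 324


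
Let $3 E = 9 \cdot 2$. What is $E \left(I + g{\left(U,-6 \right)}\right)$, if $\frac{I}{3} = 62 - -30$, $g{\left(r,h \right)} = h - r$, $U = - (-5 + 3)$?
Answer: $1608$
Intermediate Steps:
$U = 2$ ($U = \left(-1\right) \left(-2\right) = 2$)
$E = 6$ ($E = \frac{9 \cdot 2}{3} = \frac{1}{3} \cdot 18 = 6$)
$I = 276$ ($I = 3 \left(62 - -30\right) = 3 \left(62 + 30\right) = 3 \cdot 92 = 276$)
$E \left(I + g{\left(U,-6 \right)}\right) = 6 \left(276 - 8\right) = 6 \cdot 268 = 1608$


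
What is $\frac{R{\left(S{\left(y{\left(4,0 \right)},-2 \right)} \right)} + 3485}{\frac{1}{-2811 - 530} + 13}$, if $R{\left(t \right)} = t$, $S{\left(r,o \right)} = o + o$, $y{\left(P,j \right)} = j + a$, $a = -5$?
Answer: $\frac{11630021}{43432} \approx 267.78$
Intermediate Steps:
$y{\left(P,j \right)} = -5 + j$ ($y{\left(P,j \right)} = j - 5 = -5 + j$)
$S{\left(r,o \right)} = 2 o$
$\frac{R{\left(S{\left(y{\left(4,0 \right)},-2 \right)} \right)} + 3485}{\frac{1}{-2811 - 530} + 13} = \frac{2 \left(-2\right) + 3485}{\frac{1}{-2811 - 530} + 13} = \frac{-4 + 3485}{\frac{1}{-3341} + 13} = \frac{3481}{- \frac{1}{3341} + 13} = \frac{3481}{\frac{43432}{3341}} = 3481 \cdot \frac{3341}{43432} = \frac{11630021}{43432}$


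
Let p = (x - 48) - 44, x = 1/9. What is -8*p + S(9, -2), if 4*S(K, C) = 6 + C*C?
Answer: 13277/18 ≈ 737.61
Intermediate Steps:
x = ⅑ ≈ 0.11111
S(K, C) = 3/2 + C²/4 (S(K, C) = (6 + C*C)/4 = (6 + C²)/4 = 3/2 + C²/4)
p = -827/9 (p = (⅑ - 48) - 44 = -431/9 - 44 = -827/9 ≈ -91.889)
-8*p + S(9, -2) = -8*(-827/9) + (3/2 + (¼)*(-2)²) = 6616/9 + (3/2 + (¼)*4) = 6616/9 + (3/2 + 1) = 6616/9 + 5/2 = 13277/18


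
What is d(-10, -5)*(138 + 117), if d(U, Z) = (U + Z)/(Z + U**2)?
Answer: -765/19 ≈ -40.263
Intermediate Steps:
d(U, Z) = (U + Z)/(Z + U**2)
d(-10, -5)*(138 + 117) = ((-10 - 5)/(-5 + (-10)**2))*(138 + 117) = (-15/(-5 + 100))*255 = (-15/95)*255 = ((1/95)*(-15))*255 = -3/19*255 = -765/19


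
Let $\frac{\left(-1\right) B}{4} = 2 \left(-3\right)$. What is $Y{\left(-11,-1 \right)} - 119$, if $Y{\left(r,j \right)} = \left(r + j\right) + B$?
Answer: $-107$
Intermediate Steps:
$B = 24$ ($B = - 4 \cdot 2 \left(-3\right) = \left(-4\right) \left(-6\right) = 24$)
$Y{\left(r,j \right)} = 24 + j + r$ ($Y{\left(r,j \right)} = \left(r + j\right) + 24 = \left(j + r\right) + 24 = 24 + j + r$)
$Y{\left(-11,-1 \right)} - 119 = \left(24 - 1 - 11\right) - 119 = 12 - 119 = -107$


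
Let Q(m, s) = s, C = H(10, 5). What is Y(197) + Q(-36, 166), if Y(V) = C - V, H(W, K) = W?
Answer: -21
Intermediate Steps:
C = 10
Y(V) = 10 - V
Y(197) + Q(-36, 166) = (10 - 1*197) + 166 = (10 - 197) + 166 = -187 + 166 = -21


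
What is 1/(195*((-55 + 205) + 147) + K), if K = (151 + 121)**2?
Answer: 1/131899 ≈ 7.5816e-6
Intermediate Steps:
K = 73984 (K = 272**2 = 73984)
1/(195*((-55 + 205) + 147) + K) = 1/(195*((-55 + 205) + 147) + 73984) = 1/(195*(150 + 147) + 73984) = 1/(195*297 + 73984) = 1/(57915 + 73984) = 1/131899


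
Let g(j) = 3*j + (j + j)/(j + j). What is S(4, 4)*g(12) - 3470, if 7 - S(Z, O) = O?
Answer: -3359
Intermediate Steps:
S(Z, O) = 7 - O
g(j) = 1 + 3*j (g(j) = 3*j + (2*j)/((2*j)) = 3*j + (2*j)*(1/(2*j)) = 3*j + 1 = 1 + 3*j)
S(4, 4)*g(12) - 3470 = (7 - 1*4)*(1 + 3*12) - 3470 = (7 - 4)*(1 + 36) - 3470 = 3*37 - 3470 = 111 - 3470 = -3359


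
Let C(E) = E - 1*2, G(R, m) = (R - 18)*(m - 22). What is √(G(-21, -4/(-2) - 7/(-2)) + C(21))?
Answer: 5*√106/2 ≈ 25.739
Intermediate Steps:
G(R, m) = (-22 + m)*(-18 + R) (G(R, m) = (-18 + R)*(-22 + m) = (-22 + m)*(-18 + R))
C(E) = -2 + E (C(E) = E - 2 = -2 + E)
√(G(-21, -4/(-2) - 7/(-2)) + C(21)) = √((396 - 22*(-21) - 18*(-4/(-2) - 7/(-2)) - 21*(-4/(-2) - 7/(-2))) + (-2 + 21)) = √((396 + 462 - 18*(-4*(-½) - 7*(-½)) - 21*(-4*(-½) - 7*(-½))) + 19) = √((396 + 462 - 18*(2 + 7/2) - 21*(2 + 7/2)) + 19) = √((396 + 462 - 18*11/2 - 21*11/2) + 19) = √((396 + 462 - 99 - 231/2) + 19) = √(1287/2 + 19) = √(1325/2) = 5*√106/2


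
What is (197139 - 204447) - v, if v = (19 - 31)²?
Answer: -7452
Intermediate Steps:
v = 144 (v = (-12)² = 144)
(197139 - 204447) - v = (197139 - 204447) - 1*144 = -7308 - 144 = -7452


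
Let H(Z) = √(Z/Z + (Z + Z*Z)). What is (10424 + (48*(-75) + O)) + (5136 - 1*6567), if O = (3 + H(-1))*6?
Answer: 5417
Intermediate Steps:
H(Z) = √(1 + Z + Z²) (H(Z) = √(1 + (Z + Z²)) = √(1 + Z + Z²))
O = 24 (O = (3 + √(1 - 1 + (-1)²))*6 = (3 + √(1 - 1 + 1))*6 = (3 + √1)*6 = (3 + 1)*6 = 4*6 = 24)
(10424 + (48*(-75) + O)) + (5136 - 1*6567) = (10424 + (48*(-75) + 24)) + (5136 - 1*6567) = (10424 + (-3600 + 24)) + (5136 - 6567) = (10424 - 3576) - 1431 = 6848 - 1431 = 5417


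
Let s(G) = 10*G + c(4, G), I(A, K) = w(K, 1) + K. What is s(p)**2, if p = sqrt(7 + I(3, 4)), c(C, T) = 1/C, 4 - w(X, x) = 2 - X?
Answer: 27201/16 + 5*sqrt(17) ≈ 1720.7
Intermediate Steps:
w(X, x) = 2 + X (w(X, x) = 4 - (2 - X) = 4 + (-2 + X) = 2 + X)
I(A, K) = 2 + 2*K (I(A, K) = (2 + K) + K = 2 + 2*K)
p = sqrt(17) (p = sqrt(7 + (2 + 2*4)) = sqrt(7 + (2 + 8)) = sqrt(7 + 10) = sqrt(17) ≈ 4.1231)
s(G) = 1/4 + 10*G (s(G) = 10*G + 1/4 = 1/4 + 10*G)
s(p)**2 = (1/4 + 10*sqrt(17))**2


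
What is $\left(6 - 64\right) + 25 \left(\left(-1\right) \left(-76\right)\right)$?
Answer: $1842$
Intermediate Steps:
$\left(6 - 64\right) + 25 \left(\left(-1\right) \left(-76\right)\right) = \left(6 - 64\right) + 25 \cdot 76 = -58 + 1900 = 1842$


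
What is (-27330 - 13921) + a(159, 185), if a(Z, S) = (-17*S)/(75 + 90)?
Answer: -1361912/33 ≈ -41270.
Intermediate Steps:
a(Z, S) = -17*S/165
(-27330 - 13921) + a(159, 185) = (-27330 - 13921) - 17/165*185 = -41251 - 629/33 = -1361912/33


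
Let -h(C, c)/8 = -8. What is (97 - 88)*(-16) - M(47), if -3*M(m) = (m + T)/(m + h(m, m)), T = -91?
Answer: -47996/333 ≈ -144.13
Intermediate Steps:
h(C, c) = 64 (h(C, c) = -8*(-8) = 64)
M(m) = -(-91 + m)/(3*(64 + m)) (M(m) = -(m - 91)/(3*(m + 64)) = -(-91 + m)/(3*(64 + m)))
(97 - 88)*(-16) - M(47) = (97 - 88)*(-16) - (91 - 1*47)/(3*(64 + 47)) = 9*(-16) - (91 - 47)/(3*111) = -144 - 44/(3*111) = -144 - 1*44/333 = -144 - 44/333 = -47996/333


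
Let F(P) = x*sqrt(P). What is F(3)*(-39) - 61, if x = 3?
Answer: -61 - 117*sqrt(3) ≈ -263.65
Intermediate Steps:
F(P) = 3*sqrt(P)
F(3)*(-39) - 61 = (3*sqrt(3))*(-39) - 61 = -117*sqrt(3) - 61 = -61 - 117*sqrt(3)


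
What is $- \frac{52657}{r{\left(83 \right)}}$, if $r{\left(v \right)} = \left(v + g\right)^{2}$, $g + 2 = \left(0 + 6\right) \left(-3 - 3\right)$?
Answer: $- \frac{52657}{2025} \approx -26.003$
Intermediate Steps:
$g = -38$ ($g = -2 + \left(0 + 6\right) \left(-3 - 3\right) = -2 + 6 \left(-6\right) = -2 - 36 = -38$)
$r{\left(v \right)} = \left(-38 + v\right)^{2}$ ($r{\left(v \right)} = \left(v - 38\right)^{2} = \left(-38 + v\right)^{2}$)
$- \frac{52657}{r{\left(83 \right)}} = - \frac{52657}{\left(-38 + 83\right)^{2}} = - \frac{52657}{45^{2}} = - \frac{52657}{2025}$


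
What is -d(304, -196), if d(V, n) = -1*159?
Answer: 159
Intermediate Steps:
d(V, n) = -159
-d(304, -196) = -1*(-159) = 159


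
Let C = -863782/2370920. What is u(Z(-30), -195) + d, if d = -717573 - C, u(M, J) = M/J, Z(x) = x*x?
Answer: -11058568664557/15410980 ≈ -7.1758e+5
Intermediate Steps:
C = -431891/1185460 (C = -863782*1/2370920 = -431891/1185460 ≈ -0.36432)
Z(x) = x²
d = -850653656689/1185460 (d = -717573 - 1*(-431891/1185460) = -717573 + 431891/1185460 = -850653656689/1185460 ≈ -7.1757e+5)
u(Z(-30), -195) + d = (-30)²/(-195) - 850653656689/1185460 = 900*(-1/195) - 850653656689/1185460 = -60/13 - 850653656689/1185460 = -11058568664557/15410980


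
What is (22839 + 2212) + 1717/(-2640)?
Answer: 66132923/2640 ≈ 25050.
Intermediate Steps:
(22839 + 2212) + 1717/(-2640) = 25051 + 1717*(-1/2640) = 25051 - 1717/2640 = 66132923/2640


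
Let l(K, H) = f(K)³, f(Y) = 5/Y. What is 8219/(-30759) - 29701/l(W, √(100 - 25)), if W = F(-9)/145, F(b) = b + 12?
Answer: -3156747581968/11721582046875 ≈ -0.26931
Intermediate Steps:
F(b) = 12 + b
W = 3/145 (W = (12 - 9)/145 = 3*(1/145) = 3/145 ≈ 0.020690)
l(K, H) = 125/K³ (l(K, H) = (5/K)³ = 125/K³)
8219/(-30759) - 29701/l(W, √(100 - 25)) = 8219/(-30759) - 29701/(125/(3/145)³) = 8219*(-1/30759) - 29701/(125*(3048625/27)) = -8219/30759 - 29701/381078125/27 = -8219/30759 - 29701*27/381078125 = -8219/30759 - 801927/381078125 = -3156747581968/11721582046875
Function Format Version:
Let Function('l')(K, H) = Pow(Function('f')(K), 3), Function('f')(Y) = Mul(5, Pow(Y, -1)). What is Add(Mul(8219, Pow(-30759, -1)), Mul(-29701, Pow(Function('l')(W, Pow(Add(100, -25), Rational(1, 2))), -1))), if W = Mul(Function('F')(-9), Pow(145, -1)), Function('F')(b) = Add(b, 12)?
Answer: Rational(-3156747581968, 11721582046875) ≈ -0.26931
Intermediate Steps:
Function('F')(b) = Add(12, b)
W = Rational(3, 145) (W = Mul(Add(12, -9), Pow(145, -1)) = Mul(3, Rational(1, 145)) = Rational(3, 145) ≈ 0.020690)
Function('l')(K, H) = Mul(125, Pow(K, -3)) (Function('l')(K, H) = Pow(Mul(5, Pow(K, -1)), 3) = Mul(125, Pow(K, -3)))
Add(Mul(8219, Pow(-30759, -1)), Mul(-29701, Pow(Function('l')(W, Pow(Add(100, -25), Rational(1, 2))), -1))) = Add(Mul(8219, Pow(-30759, -1)), Mul(-29701, Pow(Mul(125, Pow(Rational(3, 145), -3)), -1))) = Add(Mul(8219, Rational(-1, 30759)), Mul(-29701, Pow(Mul(125, Rational(3048625, 27)), -1))) = Add(Rational(-8219, 30759), Mul(-29701, Pow(Rational(381078125, 27), -1))) = Add(Rational(-8219, 30759), Mul(-29701, Rational(27, 381078125))) = Add(Rational(-8219, 30759), Rational(-801927, 381078125)) = Rational(-3156747581968, 11721582046875)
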